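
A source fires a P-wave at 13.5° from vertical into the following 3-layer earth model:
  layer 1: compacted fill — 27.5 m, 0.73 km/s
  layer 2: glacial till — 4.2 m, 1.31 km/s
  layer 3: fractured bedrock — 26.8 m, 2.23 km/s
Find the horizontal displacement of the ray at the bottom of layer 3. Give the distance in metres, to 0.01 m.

Ray parameter p = sin 13.5° / 0.73 km/s = 3.1979e-01 s/km.
Layer 1: θ = 13.50°; offset = 27.5·tan 13.50° = 6.6022 m.
Layer 2: sin θ = p·1.31 = 0.4189 → θ = 24.77°; offset = 4.2·tan 24.77° = 1.9377 m.
Layer 3: sin θ = p·2.23 = 0.7131 → θ = 45.49°; offset = 26.8·tan 45.49° = 27.2623 m.
Total horizontal offset = 35.8022 m.

35.80 m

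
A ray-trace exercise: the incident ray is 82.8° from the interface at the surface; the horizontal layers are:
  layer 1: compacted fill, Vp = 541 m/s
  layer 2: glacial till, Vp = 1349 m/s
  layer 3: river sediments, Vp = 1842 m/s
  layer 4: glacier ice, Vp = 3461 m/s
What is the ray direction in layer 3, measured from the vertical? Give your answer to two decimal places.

25.26°

From the normal: θ₁ = 90° − 82.8° = 7.2°.
Ray parameter p = sin 7.2° / 541 = 2.3167e-04 s/m.
sin θ_3 = p·V_3 = 2.3167e-04 × 1842 = 0.4267.
θ_3 = arcsin 0.4267 = 25.26°.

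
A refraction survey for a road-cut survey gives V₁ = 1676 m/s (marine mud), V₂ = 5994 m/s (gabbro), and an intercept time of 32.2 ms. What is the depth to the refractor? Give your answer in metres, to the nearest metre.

28 m

θ_c = arcsin(1676/5994) = 16.24°; cos θ_c = 0.9601.
tᵢ = 2h cos θ_c/V₁ ⇒ h = tᵢ·V₁/(2 cos θ_c) = 0.0322·1676/(2·0.9601) = 28.10 m.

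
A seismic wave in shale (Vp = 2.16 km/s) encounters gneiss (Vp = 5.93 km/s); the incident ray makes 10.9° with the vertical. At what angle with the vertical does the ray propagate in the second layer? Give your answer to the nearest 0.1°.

31.3°

Snell's law: sin θ₂ = (V₂/V₁)·sin θ₁ = (5.93/2.16)·sin 10.9° = 0.5191.
θ₂ = sin⁻¹(0.5191) = 31.27° (from vertical).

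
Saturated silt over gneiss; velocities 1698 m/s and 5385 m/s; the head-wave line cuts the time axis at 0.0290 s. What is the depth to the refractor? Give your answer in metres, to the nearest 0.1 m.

25.9 m

θ_c = arcsin(1698/5385) = 18.38°; cos θ_c = 0.9490.
tᵢ = 2h cos θ_c/V₁ ⇒ h = tᵢ·V₁/(2 cos θ_c) = 0.029·1698/(2·0.9490) = 25.94 m.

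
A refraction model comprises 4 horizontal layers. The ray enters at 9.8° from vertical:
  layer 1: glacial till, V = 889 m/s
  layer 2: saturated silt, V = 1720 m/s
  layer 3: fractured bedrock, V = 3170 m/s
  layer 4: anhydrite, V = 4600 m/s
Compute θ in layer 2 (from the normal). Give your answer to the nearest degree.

Snell's law across each interface conserves sin θ / V, so sin θ_2 = V_2·sin θ₁/V₁.
sin θ_2 = 1720 × sin 9.8° / 889 = 0.3293.
θ_2 = arcsin 0.3293 = 19.23°.

19°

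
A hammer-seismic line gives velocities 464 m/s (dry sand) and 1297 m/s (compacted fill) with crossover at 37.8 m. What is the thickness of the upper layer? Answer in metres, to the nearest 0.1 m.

h = (x_cross/2)·√((V₂−V₁)/(V₂+V₁)).
(V₂−V₁)/(V₂+V₁) = (1297−464)/(1297+464) = 0.4730; √ = 0.6878.
h = (37.8/2)·0.6878 = 13.00 m.

13.0 m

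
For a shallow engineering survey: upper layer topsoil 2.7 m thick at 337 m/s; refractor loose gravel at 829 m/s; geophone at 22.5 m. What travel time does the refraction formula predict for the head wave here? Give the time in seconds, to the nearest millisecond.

θ_c = arcsin(V₁/V₂) = arcsin(337/829) = 23.99°, cos θ_c = 0.9136.
Intercept time tᵢ = 2h cos θ_c / V₁ = 2·2.7·0.9136/337 = 0.01464 s.
t = x/V₂ + tᵢ = 22.5/829 + 0.01464 = 0.04178 s.

0.042 s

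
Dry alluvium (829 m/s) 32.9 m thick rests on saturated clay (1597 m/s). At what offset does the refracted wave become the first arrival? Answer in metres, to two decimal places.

x_cross = 2h·√((V₂+V₁)/(V₂−V₁)).
(V₂+V₁)/(V₂−V₁) = (1597+829)/(1597−829) = 3.1589; √ = 1.7773.
x_cross = 2·32.9·1.7773 = 116.95 m.

116.95 m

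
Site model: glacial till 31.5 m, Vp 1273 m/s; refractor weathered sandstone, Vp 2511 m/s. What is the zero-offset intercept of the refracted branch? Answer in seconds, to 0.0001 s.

tᵢ = 2h·√(V₂²−V₁²)/(V₁V₂).
√(V₂²−V₁²) = √(2511²−1273²) = 2164.4 m/s.
tᵢ = 2·31.5·2164.4/(1273·2511) = 0.04266 s.

0.0427 s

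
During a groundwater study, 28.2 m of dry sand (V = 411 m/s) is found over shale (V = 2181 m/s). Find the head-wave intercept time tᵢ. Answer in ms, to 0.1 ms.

134.8 ms

tᵢ = 2h·√(V₂²−V₁²)/(V₁V₂).
√(V₂²−V₁²) = √(2181²−411²) = 2141.9 m/s.
tᵢ = 2·28.2·2141.9/(411·2181) = 0.13477 s.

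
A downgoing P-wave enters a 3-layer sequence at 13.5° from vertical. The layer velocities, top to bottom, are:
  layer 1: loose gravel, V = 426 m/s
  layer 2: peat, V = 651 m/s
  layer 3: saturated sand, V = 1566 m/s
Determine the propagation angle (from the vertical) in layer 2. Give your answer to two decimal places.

20.90°

Snell's law across each interface conserves sin θ / V, so sin θ_2 = V_2·sin θ₁/V₁.
sin θ_2 = 651 × sin 13.5° / 426 = 0.3567.
θ_2 = arcsin 0.3567 = 20.90°.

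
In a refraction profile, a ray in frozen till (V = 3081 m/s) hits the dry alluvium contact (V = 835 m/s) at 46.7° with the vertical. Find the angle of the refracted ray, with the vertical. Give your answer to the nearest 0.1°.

Snell's law: sin θ₂ = (V₂/V₁)·sin θ₁ = (835/3081)·sin 46.7° = 0.1972.
θ₂ = sin⁻¹(0.1972) = 11.38° (from vertical).

11.4°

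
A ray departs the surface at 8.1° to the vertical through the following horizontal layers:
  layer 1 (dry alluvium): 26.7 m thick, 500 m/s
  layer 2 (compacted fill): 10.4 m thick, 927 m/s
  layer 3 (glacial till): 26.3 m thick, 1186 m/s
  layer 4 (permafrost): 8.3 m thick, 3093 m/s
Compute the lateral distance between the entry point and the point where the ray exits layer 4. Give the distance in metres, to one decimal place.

p = sin θ₁/V₁ = sin 8.1°/500 = 2.8180e-04 s/m is conserved through the stack.
Layer 1: θ = 8.10°; offset = 26.7·tan 8.10° = 3.800 m.
Layer 2: sin θ = p·927 = 0.2612 → θ = 15.14°; offset = 10.4·tan 15.14° = 2.815 m.
Layer 3: sin θ = p·1186 = 0.3342 → θ = 19.52°; offset = 26.3·tan 19.52° = 9.326 m.
Layer 4: sin θ = p·3093 = 0.8716 → θ = 60.65°; offset = 8.3·tan 60.65° = 14.758 m.
Σ offsets = 30.699 m.

30.7 m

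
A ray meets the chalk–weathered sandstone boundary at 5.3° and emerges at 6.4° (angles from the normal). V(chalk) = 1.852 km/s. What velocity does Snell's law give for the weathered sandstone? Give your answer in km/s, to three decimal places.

Snell's law: sin 5.3°/V₁ = sin 6.4°/V₂.
V₂ = V₁·sin 6.4°/sin 5.3° = 1.852 × 1.2068 = 2.235 km/s.

2.235 km/s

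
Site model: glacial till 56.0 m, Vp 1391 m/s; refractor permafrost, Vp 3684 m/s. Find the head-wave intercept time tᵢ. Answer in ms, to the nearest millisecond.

θ_c = arcsin(V₁/V₂) = arcsin(1391/3684) = 22.18°; cos θ_c = 0.9260.
tᵢ = 2h·cos θ_c / V₁ = 2·56.0·0.9260 / 1391 = 0.07456 s.

75 ms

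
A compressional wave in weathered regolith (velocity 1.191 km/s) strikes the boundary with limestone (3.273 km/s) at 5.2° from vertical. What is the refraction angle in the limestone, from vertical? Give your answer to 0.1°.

14.4°

Snell's law: sin θ₂ = (V₂/V₁)·sin θ₁ = (3.273/1.191)·sin 5.2° = 0.2491.
θ₂ = arcsin 0.2491 = 14.42° from the normal.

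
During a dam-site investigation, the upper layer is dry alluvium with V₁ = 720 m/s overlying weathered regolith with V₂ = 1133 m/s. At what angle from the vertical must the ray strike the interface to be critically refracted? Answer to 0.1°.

39.5°

Critical incidence: sin θ_c = V₁/V₂ = 720/1133 = 0.6355.
θ_c = arcsin 0.6355 = 39.46°.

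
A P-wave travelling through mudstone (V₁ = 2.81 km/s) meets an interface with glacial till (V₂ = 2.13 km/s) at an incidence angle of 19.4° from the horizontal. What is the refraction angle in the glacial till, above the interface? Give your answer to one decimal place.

Angle from the normal: 90° − 19.4° = 70.6°.
Snell's law: sin θ₂ = (V₂/V₁)·sin θ₁ = (2.13/2.81)·sin 70.6° = 0.7150.
θ₂ = arcsin 0.7150 = 45.64° from the normal.
From the interface: 90° − 45.64° = 44.36°.

44.4°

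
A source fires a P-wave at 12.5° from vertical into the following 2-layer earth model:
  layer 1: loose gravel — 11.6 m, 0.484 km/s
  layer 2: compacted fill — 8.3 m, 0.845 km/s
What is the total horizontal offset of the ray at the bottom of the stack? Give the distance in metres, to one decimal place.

Apply Snell's law at each interface; in layer i the horizontal offset is hᵢ·tan θᵢ.
Layer 1: θ = 12.50°; offset = 11.6·tan 12.50° = 2.572 m.
Layer 2: sin θ = 0.845·sin 12.5°/0.484 = 0.3779, θ = 22.20°; offset = 8.3·tan 22.20° = 3.388 m.
Total horizontal offset = 5.959 m.

6.0 m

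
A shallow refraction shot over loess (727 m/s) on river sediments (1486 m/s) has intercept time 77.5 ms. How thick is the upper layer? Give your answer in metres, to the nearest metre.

32 m

h = tᵢ·V₁·V₂ / (2·√(V₂²−V₁²)).
√(V₂²−V₁²) = √(1486² − 727²) = 1296.0 m/s.
h = 0.0775 s × 727 × 1486 / (2 × 1296.0) = 32.30 m.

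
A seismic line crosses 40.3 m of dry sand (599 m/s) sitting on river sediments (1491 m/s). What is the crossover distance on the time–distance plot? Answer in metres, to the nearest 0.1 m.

123.4 m

x_cross = 2h·√((V₂+V₁)/(V₂−V₁)).
(V₂+V₁)/(V₂−V₁) = (1491+599)/(1491−599) = 2.3430; √ = 1.5307.
x_cross = 2·40.3·1.5307 = 123.37 m.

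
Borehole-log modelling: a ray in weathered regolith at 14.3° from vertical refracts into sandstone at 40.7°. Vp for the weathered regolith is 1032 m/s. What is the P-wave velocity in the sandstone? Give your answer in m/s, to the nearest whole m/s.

Snell's law: sin 14.3°/V₁ = sin 40.7°/V₂.
V₂ = V₁·sin 40.7°/sin 14.3° = 1032 × 2.6401 = 2724.57 m/s.

2725 m/s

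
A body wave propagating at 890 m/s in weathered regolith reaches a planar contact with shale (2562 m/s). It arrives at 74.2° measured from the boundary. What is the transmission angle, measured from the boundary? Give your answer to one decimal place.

38.4°

Convert to the normal: θ₁ = 90° − 74.2° = 15.8°.
sin θ₁/V₁ = sin θ₂/V₂ ⇒ sin θ₂ = 2562·sin 15.8°/890 = 2562·0.2723/890 = 0.7838.
θ₂ = sin⁻¹(0.7838) = 51.61° (from vertical).
From the interface: 90° − 51.61° = 38.39°.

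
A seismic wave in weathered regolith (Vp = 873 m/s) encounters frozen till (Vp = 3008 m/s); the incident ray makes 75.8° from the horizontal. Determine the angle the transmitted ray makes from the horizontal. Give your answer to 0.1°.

Angle from the normal: 90° − 75.8° = 14.2°.
sin θ₁/V₁ = sin θ₂/V₂ ⇒ sin θ₂ = 3008·sin 14.2°/873 = 3008·0.2453/873 = 0.8452.
θ₂ = sin⁻¹(0.8452) = 57.70° (from vertical).
From the interface: 90° − 57.70° = 32.30°.

32.3°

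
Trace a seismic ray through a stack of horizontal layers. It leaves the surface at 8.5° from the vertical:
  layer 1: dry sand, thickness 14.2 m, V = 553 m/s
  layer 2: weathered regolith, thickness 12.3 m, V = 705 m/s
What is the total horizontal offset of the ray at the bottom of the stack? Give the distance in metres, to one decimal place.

4.5 m

Ray parameter p = sin 8.5° / 553 m/s = 2.6729e-04 s/m.
Layer 1: θ = 8.50°; offset = 14.2·tan 8.50° = 2.122 m.
Layer 2: sin θ = p·705 = 0.1884 → θ = 10.86°; offset = 12.3·tan 10.86° = 2.360 m.
Summing the layer offsets gives 4.482 m.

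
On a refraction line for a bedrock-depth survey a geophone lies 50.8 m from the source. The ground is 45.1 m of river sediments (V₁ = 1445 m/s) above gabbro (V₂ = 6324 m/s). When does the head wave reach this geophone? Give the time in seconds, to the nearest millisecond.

t = x/V₂ + 2h·√(V₂²−V₁²)/(V₁V₂).
√(V₂²−V₁²) = √(6324²−1445²) = 6156.7 m/s; delay term = 2·45.1·6156.7/(1445·6324) = 0.06077 s.
t = 50.8/6324 + 0.06077 = 0.06880 s.

0.069 s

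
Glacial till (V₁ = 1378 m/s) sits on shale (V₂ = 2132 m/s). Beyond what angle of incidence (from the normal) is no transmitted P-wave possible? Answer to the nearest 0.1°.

40.3°

At critical incidence the refracted ray runs along the interface (θ₂ = 90°), so sin θ_c = V₁/V₂.
θ_c = arcsin(1378/2132) = arcsin 0.6463 = 40.27°.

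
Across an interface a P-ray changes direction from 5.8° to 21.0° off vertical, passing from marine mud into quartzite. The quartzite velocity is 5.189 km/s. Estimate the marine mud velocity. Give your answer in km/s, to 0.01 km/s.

sin 5.8° = 0.1011; sin 21.0° = 0.3584.
V₁ = V₂·(sin θ₁/sin θ₂) = 5.189·(0.1011/0.3584) = 1.46 km/s.

1.46 km/s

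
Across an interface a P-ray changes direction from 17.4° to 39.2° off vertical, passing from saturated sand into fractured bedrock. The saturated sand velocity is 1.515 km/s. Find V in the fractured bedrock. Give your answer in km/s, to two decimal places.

3.20 km/s

Snell's law: sin 17.4°/V₁ = sin 39.2°/V₂.
V₂ = V₁·sin 39.2°/sin 17.4° = 1.515 × 2.1135 = 3.20 km/s.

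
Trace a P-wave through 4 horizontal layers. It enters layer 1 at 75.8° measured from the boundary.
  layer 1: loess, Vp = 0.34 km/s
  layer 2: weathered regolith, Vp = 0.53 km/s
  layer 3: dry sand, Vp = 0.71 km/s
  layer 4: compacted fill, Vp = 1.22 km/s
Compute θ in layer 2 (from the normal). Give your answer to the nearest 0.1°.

22.5°

From the normal: θ₁ = 90° − 75.8° = 14.2°.
Ray parameter p = sin 14.2° / 0.34 = 7.2149e-01 s/km.
sin θ_2 = p·V_2 = 7.2149e-01 × 0.53 = 0.3824.
θ_2 = 22.48° from the vertical.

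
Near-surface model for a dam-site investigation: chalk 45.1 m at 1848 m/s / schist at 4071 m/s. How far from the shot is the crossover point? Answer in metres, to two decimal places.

147.18 m

θ_c = arcsin(1848/4071) = 27.00°, so cos θ_c = 0.8910 and tᵢ = 2h cos θ_c/V₁ = 0.0435 s.
At crossover x/V₁ = x/V₂ + tᵢ ⇒ x = tᵢ/(1/V₁ − 1/V₂) = 0.04349/(5.4113e-04 − 2.4564e-04) = 147.18 m.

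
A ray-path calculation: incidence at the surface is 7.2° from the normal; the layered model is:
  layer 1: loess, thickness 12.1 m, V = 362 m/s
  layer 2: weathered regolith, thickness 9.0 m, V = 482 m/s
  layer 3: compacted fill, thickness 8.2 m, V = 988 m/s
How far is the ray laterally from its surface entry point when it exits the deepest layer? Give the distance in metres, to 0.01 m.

Apply Snell's law at each interface; in layer i the horizontal offset is hᵢ·tan θᵢ.
Layer 1: θ = 7.20°; offset = 12.1·tan 7.20° = 1.5286 m.
Layer 2: sin θ = 482·sin 7.2°/362 = 0.1669, θ = 9.61°; offset = 9.0·tan 9.61° = 1.5233 m.
Layer 3: sin θ = 988·sin 7.2°/362 = 0.3421, θ = 20.00°; offset = 8.2·tan 20.00° = 2.9850 m.
Total horizontal offset = 6.0369 m.

6.04 m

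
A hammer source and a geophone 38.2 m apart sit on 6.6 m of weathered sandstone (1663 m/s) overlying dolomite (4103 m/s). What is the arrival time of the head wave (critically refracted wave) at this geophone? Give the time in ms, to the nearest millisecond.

17 ms

t = x/V₂ + 2h·√(V₂²−V₁²)/(V₁V₂).
√(V₂²−V₁²) = √(4103²−1663²) = 3750.9 m/s; delay term = 2·6.6·3750.9/(1663·4103) = 0.00726 s.
t = 38.2/4103 + 0.00726 = 0.01657 s.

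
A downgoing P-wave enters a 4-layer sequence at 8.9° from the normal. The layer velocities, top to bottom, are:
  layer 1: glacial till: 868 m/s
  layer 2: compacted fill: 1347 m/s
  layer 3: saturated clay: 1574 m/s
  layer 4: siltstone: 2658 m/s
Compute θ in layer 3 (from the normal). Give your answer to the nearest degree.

16°

Snell's law across each interface conserves sin θ / V, so sin θ_3 = V_3·sin θ₁/V₁.
sin θ_3 = 1574 × sin 8.9° / 868 = 0.2805.
θ_3 = arcsin 0.2805 = 16.29°.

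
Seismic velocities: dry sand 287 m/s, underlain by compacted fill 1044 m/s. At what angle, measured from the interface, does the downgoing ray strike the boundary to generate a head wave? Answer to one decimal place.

74.0°

At critical incidence the refracted ray runs along the interface (θ₂ = 90°), so sin θ_c = V₁/V₂.
θ_c = arcsin(287/1044) = arcsin 0.2749 = 15.96°.
Measured from the interface: 90° − 15.96° = 74.04°.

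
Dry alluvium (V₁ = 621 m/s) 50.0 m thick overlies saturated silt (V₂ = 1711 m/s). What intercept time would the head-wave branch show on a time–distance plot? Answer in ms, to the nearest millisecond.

150 ms

θ_c = arcsin(V₁/V₂) = arcsin(621/1711) = 21.28°; cos θ_c = 0.9318.
tᵢ = 2h·cos θ_c / V₁ = 2·50.0·0.9318 / 621 = 0.15005 s.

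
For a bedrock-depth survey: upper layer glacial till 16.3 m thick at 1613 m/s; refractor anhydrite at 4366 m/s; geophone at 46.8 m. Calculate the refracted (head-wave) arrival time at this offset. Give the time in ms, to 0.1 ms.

t = x/V₂ + 2h·√(V₂²−V₁²)/(V₁V₂).
√(V₂²−V₁²) = √(4366²−1613²) = 4057.1 m/s; delay term = 2·16.3·4057.1/(1613·4366) = 0.01878 s.
t = 46.8/4366 + 0.01878 = 0.02950 s.

29.5 ms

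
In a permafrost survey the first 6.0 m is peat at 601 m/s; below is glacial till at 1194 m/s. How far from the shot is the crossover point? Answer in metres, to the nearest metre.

21 m

θ_c = arcsin(601/1194) = 30.22°, so cos θ_c = 0.8641 and tᵢ = 2h cos θ_c/V₁ = 0.0173 s.
At crossover x/V₁ = x/V₂ + tᵢ ⇒ x = tᵢ/(1/V₁ − 1/V₂) = 0.01725/(1.6639e-03 − 8.3752e-04) = 20.88 m.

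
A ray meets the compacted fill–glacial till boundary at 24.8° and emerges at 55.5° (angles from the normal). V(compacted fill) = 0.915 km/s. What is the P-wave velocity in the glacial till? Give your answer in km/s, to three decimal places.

sin 24.8° = 0.4195; sin 55.5° = 0.8241.
V₂ = V₁·(sin θ₂/sin θ₁) = 0.915·(0.8241/0.4195) = 1.798 km/s.

1.798 km/s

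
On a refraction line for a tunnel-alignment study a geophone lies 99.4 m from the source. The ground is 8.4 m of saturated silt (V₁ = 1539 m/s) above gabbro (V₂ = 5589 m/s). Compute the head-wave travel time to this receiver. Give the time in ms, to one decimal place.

θ_c = arcsin(V₁/V₂) = arcsin(1539/5589) = 15.98°, cos θ_c = 0.9613.
Intercept time tᵢ = 2h cos θ_c / V₁ = 2·8.4·0.9613/1539 = 0.01049 s.
t = x/V₂ + tᵢ = 99.4/5589 + 0.01049 = 0.02828 s.

28.3 ms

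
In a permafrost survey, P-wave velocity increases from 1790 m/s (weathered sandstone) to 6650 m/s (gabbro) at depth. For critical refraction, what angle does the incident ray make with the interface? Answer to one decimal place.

Critical incidence: sin θ_c = V₁/V₂ = 1790/6650 = 0.2692.
θ_c = arcsin 0.2692 = 15.62°.
Measured from the interface: 90° − 15.62° = 74.38°.

74.4°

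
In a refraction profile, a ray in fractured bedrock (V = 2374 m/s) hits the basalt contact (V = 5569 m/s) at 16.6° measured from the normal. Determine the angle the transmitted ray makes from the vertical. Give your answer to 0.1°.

42.1°

Snell's law: sin θ₂ = (V₂/V₁)·sin θ₁ = (5569/2374)·sin 16.6° = 0.6702.
θ₂ = sin⁻¹(0.6702) = 42.08° (from vertical).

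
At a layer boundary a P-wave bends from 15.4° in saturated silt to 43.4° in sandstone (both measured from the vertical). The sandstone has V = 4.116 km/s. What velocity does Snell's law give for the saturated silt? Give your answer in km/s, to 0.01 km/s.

Snell's law: sin 15.4°/V₁ = sin 43.4°/V₂.
V₁ = V₂·sin 15.4°/sin 43.4° = 4.116 × 0.3865 = 1.59 km/s.

1.59 km/s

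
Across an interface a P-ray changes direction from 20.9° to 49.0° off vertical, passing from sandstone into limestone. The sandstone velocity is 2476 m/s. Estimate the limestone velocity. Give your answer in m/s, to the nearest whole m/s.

5238 m/s

Snell's law: sin 20.9°/V₁ = sin 49.0°/V₂.
V₂ = V₁·sin 49.0°/sin 20.9° = 2476 × 2.1156 = 5238.19 m/s.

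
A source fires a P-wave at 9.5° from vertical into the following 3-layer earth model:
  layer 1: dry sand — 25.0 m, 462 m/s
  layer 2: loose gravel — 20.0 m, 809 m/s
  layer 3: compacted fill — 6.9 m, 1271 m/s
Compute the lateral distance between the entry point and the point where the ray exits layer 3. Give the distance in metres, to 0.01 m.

13.74 m

Apply Snell's law at each interface; in layer i the horizontal offset is hᵢ·tan θᵢ.
Layer 1: θ = 9.50°; offset = 25.0·tan 9.50° = 4.1836 m.
Layer 2: sin θ = 809·sin 9.5°/462 = 0.2890, θ = 16.80°; offset = 20.0·tan 16.80° = 6.0379 m.
Layer 3: sin θ = 1271·sin 9.5°/462 = 0.4541, θ = 27.00°; offset = 6.9·tan 27.00° = 3.5164 m.
Summing the layer offsets gives 13.7379 m.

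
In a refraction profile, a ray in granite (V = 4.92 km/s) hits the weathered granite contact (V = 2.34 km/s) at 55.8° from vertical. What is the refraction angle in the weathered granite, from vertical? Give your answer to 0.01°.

23.16°

Snell's law: sin θ₂ = (V₂/V₁)·sin θ₁ = (2.34/4.92)·sin 55.8° = 0.3934.
θ₂ = arcsin 0.3934 = 23.16° from the normal.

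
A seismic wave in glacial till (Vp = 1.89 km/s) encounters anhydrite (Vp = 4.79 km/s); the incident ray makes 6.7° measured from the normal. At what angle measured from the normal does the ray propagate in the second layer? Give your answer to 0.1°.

17.2°

Snell's law: sin θ₂ = (V₂/V₁)·sin θ₁ = (4.79/1.89)·sin 6.7° = 0.2957.
θ₂ = sin⁻¹(0.2957) = 17.20° (from vertical).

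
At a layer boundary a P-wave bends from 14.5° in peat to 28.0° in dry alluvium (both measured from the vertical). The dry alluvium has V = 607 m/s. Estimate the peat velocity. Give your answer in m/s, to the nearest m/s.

324 m/s

sin 14.5° = 0.2504; sin 28.0° = 0.4695.
V₁ = V₂·(sin θ₁/sin θ₂) = 607·(0.2504/0.4695) = 323.73 m/s.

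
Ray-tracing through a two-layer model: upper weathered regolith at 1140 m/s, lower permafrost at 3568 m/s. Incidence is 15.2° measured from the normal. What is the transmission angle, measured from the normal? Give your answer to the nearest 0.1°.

55.1°

sin θ₁/V₁ = sin θ₂/V₂ ⇒ sin θ₂ = 3568·sin 15.2°/1140 = 3568·0.2622/1140 = 0.8206.
θ₂ = arcsin 0.8206 = 55.15° from the normal.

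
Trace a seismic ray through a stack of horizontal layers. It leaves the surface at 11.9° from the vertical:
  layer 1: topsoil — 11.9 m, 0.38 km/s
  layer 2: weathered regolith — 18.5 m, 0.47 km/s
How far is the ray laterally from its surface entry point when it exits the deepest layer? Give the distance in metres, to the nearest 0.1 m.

Apply Snell's law at each interface; in layer i the horizontal offset is hᵢ·tan θᵢ.
Layer 1: θ = 11.90°; offset = 11.9·tan 11.90° = 2.508 m.
Layer 2: sin θ = 0.47·sin 11.9°/0.38 = 0.2550, θ = 14.78°; offset = 18.5·tan 14.78° = 4.880 m.
Σ offsets = 7.387 m.

7.4 m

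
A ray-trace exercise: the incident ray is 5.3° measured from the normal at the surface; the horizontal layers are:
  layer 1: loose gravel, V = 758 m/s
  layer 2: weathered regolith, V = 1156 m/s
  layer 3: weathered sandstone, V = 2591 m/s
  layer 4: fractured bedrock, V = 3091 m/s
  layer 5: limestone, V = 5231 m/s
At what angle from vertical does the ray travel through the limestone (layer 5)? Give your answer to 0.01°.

Snell's law across each interface conserves sin θ / V, so sin θ_5 = V_5·sin θ₁/V₁.
sin θ_5 = 5231 × sin 5.3° / 758 = 0.6375.
θ_5 = 39.60° from the vertical.

39.60°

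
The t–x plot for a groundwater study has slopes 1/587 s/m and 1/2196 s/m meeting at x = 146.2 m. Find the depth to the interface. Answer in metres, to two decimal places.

55.58 m

x_cross = 2h·√((V₂+V₁)/(V₂−V₁)) → h = x_cross / (2·√((V₂+V₁)/(V₂−V₁))).
√((V₂+V₁)/(V₂−V₁)) = √((2196+587)/(2196−587)) = 1.3152.
h = 146.2 / (2·1.3152) = 55.58 m.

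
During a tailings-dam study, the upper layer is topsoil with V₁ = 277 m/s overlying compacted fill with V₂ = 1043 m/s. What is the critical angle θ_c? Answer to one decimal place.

15.4°

At critical incidence the refracted ray runs along the interface (θ₂ = 90°), so sin θ_c = V₁/V₂.
θ_c = arcsin(277/1043) = arcsin 0.2656 = 15.40°.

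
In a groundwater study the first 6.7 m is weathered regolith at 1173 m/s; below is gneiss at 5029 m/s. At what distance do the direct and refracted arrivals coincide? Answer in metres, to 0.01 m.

θ_c = arcsin(1173/5029) = 13.49°, so cos θ_c = 0.9724 and tᵢ = 2h cos θ_c/V₁ = 0.0111 s.
At crossover x/V₁ = x/V₂ + tᵢ ⇒ x = tᵢ/(1/V₁ − 1/V₂) = 0.01111/(8.5251e-04 − 1.9885e-04) = 16.99 m.

16.99 m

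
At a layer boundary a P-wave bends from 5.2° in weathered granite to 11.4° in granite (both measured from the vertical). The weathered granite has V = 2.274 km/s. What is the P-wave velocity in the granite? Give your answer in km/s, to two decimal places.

sin 5.2° = 0.0906; sin 11.4° = 0.1977.
V₂ = V₁·(sin θ₂/sin θ₁) = 2.274·(0.1977/0.0906) = 4.96 km/s.

4.96 km/s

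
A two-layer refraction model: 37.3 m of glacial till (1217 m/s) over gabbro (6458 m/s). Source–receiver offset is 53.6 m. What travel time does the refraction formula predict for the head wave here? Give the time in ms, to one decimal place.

68.5 ms

θ_c = arcsin(V₁/V₂) = arcsin(1217/6458) = 10.86°, cos θ_c = 0.9821.
Intercept time tᵢ = 2h cos θ_c / V₁ = 2·37.3·0.9821/1217 = 0.06020 s.
t = x/V₂ + tᵢ = 53.6/6458 + 0.06020 = 0.06850 s.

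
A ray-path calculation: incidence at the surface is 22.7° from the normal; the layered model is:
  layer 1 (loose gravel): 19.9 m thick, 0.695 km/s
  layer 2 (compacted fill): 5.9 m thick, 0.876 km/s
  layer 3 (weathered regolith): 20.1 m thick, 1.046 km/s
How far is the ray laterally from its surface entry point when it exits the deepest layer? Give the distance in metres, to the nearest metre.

p = sin θ₁/V₁ = sin 22.7°/0.695 = 5.5526e-01 s/km is conserved through the stack.
Layer 1: θ = 22.70°; offset = 19.9·tan 22.70° = 8.324 m.
Layer 2: sin θ = p·0.876 = 0.4864 → θ = 29.10°; offset = 5.9·tan 29.10° = 3.285 m.
Layer 3: sin θ = p·1.046 = 0.5808 → θ = 35.51°; offset = 20.1·tan 35.51° = 14.341 m.
Summing the layer offsets gives 25.950 m.

26 m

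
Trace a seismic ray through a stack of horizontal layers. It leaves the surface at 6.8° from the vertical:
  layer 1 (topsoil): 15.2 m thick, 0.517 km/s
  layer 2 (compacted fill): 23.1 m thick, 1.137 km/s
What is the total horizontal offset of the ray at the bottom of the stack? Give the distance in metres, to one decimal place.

Apply Snell's law at each interface; in layer i the horizontal offset is hᵢ·tan θᵢ.
Layer 1: θ = 6.80°; offset = 15.2·tan 6.80° = 1.812 m.
Layer 2: sin θ = 1.137·sin 6.8°/0.517 = 0.2604, θ = 15.09°; offset = 23.1·tan 15.09° = 6.230 m.
Σ offsets = 8.043 m.

8.0 m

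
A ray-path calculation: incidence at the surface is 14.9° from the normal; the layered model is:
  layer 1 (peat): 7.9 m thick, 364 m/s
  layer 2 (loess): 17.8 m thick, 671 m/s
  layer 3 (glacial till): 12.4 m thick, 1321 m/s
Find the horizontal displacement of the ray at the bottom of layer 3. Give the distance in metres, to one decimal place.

Apply Snell's law at each interface; in layer i the horizontal offset is hᵢ·tan θᵢ.
Layer 1: θ = 14.90°; offset = 7.9·tan 14.90° = 2.102 m.
Layer 2: sin θ = 671·sin 14.9°/364 = 0.4740, θ = 28.29°; offset = 17.8·tan 28.29° = 9.582 m.
Layer 3: sin θ = 1321·sin 14.9°/364 = 0.9332, θ = 68.93°; offset = 12.4·tan 68.93° = 32.192 m.
Summing the layer offsets gives 43.876 m.

43.9 m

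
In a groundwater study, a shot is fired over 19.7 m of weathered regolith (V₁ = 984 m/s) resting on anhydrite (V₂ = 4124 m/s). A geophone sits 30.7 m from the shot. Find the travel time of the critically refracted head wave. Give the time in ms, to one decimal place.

θ_c = arcsin(V₁/V₂) = arcsin(984/4124) = 13.80°, cos θ_c = 0.9711.
Intercept time tᵢ = 2h cos θ_c / V₁ = 2·19.7·0.9711/984 = 0.03888 s.
t = x/V₂ + tᵢ = 30.7/4124 + 0.03888 = 0.04633 s.

46.3 ms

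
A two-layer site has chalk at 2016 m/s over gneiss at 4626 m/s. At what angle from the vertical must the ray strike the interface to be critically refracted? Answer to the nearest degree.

At critical incidence the refracted ray runs along the interface (θ₂ = 90°), so sin θ_c = V₁/V₂.
θ_c = arcsin(2016/4626) = arcsin 0.4358 = 25.84°.

26°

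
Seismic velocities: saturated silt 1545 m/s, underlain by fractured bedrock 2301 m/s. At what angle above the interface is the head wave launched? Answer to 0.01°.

47.82°

Critical incidence: sin θ_c = V₁/V₂ = 1545/2301 = 0.6714.
θ_c = arcsin 0.6714 = 42.18°.
Measured from the interface: 90° − 42.18° = 47.82°.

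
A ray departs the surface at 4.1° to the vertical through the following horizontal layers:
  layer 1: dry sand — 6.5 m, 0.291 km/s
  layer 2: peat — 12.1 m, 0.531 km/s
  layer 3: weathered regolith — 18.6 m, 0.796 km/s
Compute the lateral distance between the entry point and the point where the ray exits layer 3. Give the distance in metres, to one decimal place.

5.8 m

Ray parameter p = sin 4.1° / 0.291 km/s = 2.4570e-01 s/km.
Layer 1: θ = 4.10°; offset = 6.5·tan 4.10° = 0.466 m.
Layer 2: sin θ = p·0.531 = 0.1305 → θ = 7.50°; offset = 12.1·tan 7.50° = 1.592 m.
Layer 3: sin θ = p·0.796 = 0.1956 → θ = 11.28°; offset = 18.6·tan 11.28° = 3.709 m.
Summing the layer offsets gives 5.767 m.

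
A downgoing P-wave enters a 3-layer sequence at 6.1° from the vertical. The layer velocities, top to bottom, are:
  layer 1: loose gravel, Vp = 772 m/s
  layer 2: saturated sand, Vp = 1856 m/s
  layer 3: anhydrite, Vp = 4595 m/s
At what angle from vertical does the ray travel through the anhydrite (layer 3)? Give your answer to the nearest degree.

Ray parameter p = sin 6.1° / 772 = 1.3765e-04 s/m.
sin θ_3 = p·V_3 = 1.3765e-04 × 4595 = 0.6325.
θ_3 = 39.23° from the vertical.

39°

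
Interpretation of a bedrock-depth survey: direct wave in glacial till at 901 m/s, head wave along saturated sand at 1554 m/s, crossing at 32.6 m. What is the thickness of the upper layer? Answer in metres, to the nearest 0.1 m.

h = (x_cross/2)·√((V₂−V₁)/(V₂+V₁)).
(V₂−V₁)/(V₂+V₁) = (1554−901)/(1554+901) = 0.2660; √ = 0.5157.
h = (32.6/2)·0.5157 = 8.41 m.

8.4 m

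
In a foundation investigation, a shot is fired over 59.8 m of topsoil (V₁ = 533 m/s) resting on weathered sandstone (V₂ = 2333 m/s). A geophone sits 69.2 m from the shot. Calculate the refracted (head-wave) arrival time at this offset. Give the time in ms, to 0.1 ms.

248.1 ms

θ_c = arcsin(V₁/V₂) = arcsin(533/2333) = 13.21°, cos θ_c = 0.9736.
Intercept time tᵢ = 2h cos θ_c / V₁ = 2·59.8·0.9736/533 = 0.21846 s.
t = x/V₂ + tᵢ = 69.2/2333 + 0.21846 = 0.24812 s.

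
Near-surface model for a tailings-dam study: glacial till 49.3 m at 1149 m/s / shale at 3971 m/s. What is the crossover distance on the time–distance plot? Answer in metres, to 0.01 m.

θ_c = arcsin(1149/3971) = 16.82°, so cos θ_c = 0.9572 and tᵢ = 2h cos θ_c/V₁ = 0.0821 s.
At crossover x/V₁ = x/V₂ + tᵢ ⇒ x = tᵢ/(1/V₁ − 1/V₂) = 0.08214/(8.7032e-04 − 2.5183e-04) = 132.81 m.

132.81 m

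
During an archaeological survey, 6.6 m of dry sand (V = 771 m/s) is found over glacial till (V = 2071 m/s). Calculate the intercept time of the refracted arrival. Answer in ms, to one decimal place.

15.9 ms

tᵢ = 2h·√(V₂²−V₁²)/(V₁V₂).
√(V₂²−V₁²) = √(2071²−771²) = 1922.1 m/s.
tᵢ = 2·6.6·1922.1/(771·2071) = 0.01589 s.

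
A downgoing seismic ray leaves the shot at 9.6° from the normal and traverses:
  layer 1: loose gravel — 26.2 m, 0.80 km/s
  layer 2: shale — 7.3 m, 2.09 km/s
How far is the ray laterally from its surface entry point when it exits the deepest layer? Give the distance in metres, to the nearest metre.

Apply Snell's law at each interface; in layer i the horizontal offset is hᵢ·tan θᵢ.
Layer 1: θ = 9.60°; offset = 26.2·tan 9.60° = 4.431 m.
Layer 2: sin θ = 2.09·sin 9.6°/0.80 = 0.4357, θ = 25.83°; offset = 7.3·tan 25.83° = 3.533 m.
Σ offsets = 7.965 m.

8 m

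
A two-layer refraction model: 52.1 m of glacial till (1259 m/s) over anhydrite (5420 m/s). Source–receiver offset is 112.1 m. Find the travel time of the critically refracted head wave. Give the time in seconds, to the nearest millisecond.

0.101 s

t = x/V₂ + 2h·√(V₂²−V₁²)/(V₁V₂).
√(V₂²−V₁²) = √(5420²−1259²) = 5271.7 m/s; delay term = 2·52.1·5271.7/(1259·5420) = 0.08050 s.
t = 112.1/5420 + 0.08050 = 0.10118 s.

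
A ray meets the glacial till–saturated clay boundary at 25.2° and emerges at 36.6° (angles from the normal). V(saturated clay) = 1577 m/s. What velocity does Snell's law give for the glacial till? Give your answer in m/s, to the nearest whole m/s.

sin 25.2° = 0.4258; sin 36.6° = 0.5962.
V₁ = V₂·(sin θ₁/sin θ₂) = 1577·(0.4258/0.5962) = 1126.18 m/s.

1126 m/s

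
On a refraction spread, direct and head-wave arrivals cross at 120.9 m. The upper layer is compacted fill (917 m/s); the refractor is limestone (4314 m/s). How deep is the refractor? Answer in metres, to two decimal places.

48.71 m

x_cross = 2h·√((V₂+V₁)/(V₂−V₁)) → h = x_cross / (2·√((V₂+V₁)/(V₂−V₁))).
√((V₂+V₁)/(V₂−V₁)) = √((4314+917)/(4314−917)) = 1.2409.
h = 120.9 / (2·1.2409) = 48.71 m.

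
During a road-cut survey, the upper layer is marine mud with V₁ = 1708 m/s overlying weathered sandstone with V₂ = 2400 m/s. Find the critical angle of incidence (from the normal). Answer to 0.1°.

45.4°

Critical incidence: sin θ_c = V₁/V₂ = 1708/2400 = 0.7117.
θ_c = arcsin 0.7117 = 45.37°.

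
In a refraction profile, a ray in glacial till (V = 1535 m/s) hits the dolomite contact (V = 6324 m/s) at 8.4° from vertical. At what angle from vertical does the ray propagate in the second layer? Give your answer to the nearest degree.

37°

sin θ₁/V₁ = sin θ₂/V₂ ⇒ sin θ₂ = 6324·sin 8.4°/1535 = 6324·0.1461/1535 = 0.6018.
θ₂ = arcsin 0.6018 = 37.00° from the normal.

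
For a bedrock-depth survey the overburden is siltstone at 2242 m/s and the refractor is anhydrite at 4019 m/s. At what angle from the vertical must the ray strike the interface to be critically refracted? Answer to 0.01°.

33.91°

At critical incidence the refracted ray runs along the interface (θ₂ = 90°), so sin θ_c = V₁/V₂.
θ_c = arcsin(2242/4019) = arcsin 0.5579 = 33.91°.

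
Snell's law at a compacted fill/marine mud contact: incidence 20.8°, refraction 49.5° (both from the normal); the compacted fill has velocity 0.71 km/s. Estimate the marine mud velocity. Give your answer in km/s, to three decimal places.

Snell's law: sin 20.8°/V₁ = sin 49.5°/V₂.
V₂ = V₁·sin 49.5°/sin 20.8° = 0.71 × 2.1413 = 1.520 km/s.

1.520 km/s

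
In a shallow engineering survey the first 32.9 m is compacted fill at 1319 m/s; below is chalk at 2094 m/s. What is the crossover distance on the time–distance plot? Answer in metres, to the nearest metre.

x_cross = 2h·√((V₂+V₁)/(V₂−V₁)).
(V₂+V₁)/(V₂−V₁) = (2094+1319)/(2094−1319) = 4.4039; √ = 2.0985.
x_cross = 2·32.9·2.0985 = 138.08 m.

138 m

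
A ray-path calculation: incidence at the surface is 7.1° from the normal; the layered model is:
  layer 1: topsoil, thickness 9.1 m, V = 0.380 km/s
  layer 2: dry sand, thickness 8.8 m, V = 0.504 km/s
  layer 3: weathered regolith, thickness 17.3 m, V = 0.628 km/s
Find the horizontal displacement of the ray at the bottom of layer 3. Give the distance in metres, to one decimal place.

6.2 m

p = sin θ₁/V₁ = sin 7.1°/0.380 = 3.2527e-01 s/km is conserved through the stack.
Layer 1: θ = 7.10°; offset = 9.1·tan 7.10° = 1.133 m.
Layer 2: sin θ = p·0.504 = 0.1639 → θ = 9.44°; offset = 8.8·tan 9.44° = 1.462 m.
Layer 3: sin θ = p·0.628 = 0.2043 → θ = 11.79°; offset = 17.3·tan 11.79° = 3.610 m.
Total horizontal offset = 6.206 m.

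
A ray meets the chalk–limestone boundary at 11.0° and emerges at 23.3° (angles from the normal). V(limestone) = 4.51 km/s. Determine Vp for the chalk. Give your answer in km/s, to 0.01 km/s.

sin 11.0° = 0.1908; sin 23.3° = 0.3955.
V₁ = V₂·(sin θ₁/sin θ₂) = 4.51·(0.1908/0.3955) = 2.18 km/s.

2.18 km/s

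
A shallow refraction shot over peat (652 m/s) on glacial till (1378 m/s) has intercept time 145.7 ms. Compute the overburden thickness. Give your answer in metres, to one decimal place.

53.9 m

h = tᵢ·V₁·V₂ / (2·√(V₂²−V₁²)).
√(V₂²−V₁²) = √(1378² − 652²) = 1214.0 m/s.
h = 0.1457 s × 652 × 1378 / (2 × 1214.0) = 53.92 m.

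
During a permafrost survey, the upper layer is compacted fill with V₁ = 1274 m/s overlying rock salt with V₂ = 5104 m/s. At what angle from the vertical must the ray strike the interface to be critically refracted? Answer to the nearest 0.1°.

Critical incidence: sin θ_c = V₁/V₂ = 1274/5104 = 0.2496.
θ_c = arcsin 0.2496 = 14.45°.

14.5°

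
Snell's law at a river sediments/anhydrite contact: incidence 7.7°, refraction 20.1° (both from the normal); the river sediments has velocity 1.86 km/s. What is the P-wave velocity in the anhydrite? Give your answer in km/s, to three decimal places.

Snell's law: sin 7.7°/V₁ = sin 20.1°/V₂.
V₂ = V₁·sin 20.1°/sin 7.7° = 1.86 × 2.5649 = 4.771 km/s.

4.771 km/s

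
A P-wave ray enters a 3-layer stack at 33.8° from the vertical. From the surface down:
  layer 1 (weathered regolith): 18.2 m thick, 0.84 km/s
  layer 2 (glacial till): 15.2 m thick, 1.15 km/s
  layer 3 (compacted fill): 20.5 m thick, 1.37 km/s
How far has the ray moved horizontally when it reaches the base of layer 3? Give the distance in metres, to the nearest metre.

74 m

Apply Snell's law at each interface; in layer i the horizontal offset is hᵢ·tan θᵢ.
Layer 1: θ = 33.80°; offset = 18.2·tan 33.80° = 12.184 m.
Layer 2: sin θ = 1.15·sin 33.8°/0.84 = 0.7616, θ = 49.61°; offset = 15.2·tan 49.61° = 17.863 m.
Layer 3: sin θ = 1.37·sin 33.8°/0.84 = 0.9073, θ = 65.13°; offset = 20.5·tan 65.13° = 44.232 m.
Total horizontal offset = 74.279 m.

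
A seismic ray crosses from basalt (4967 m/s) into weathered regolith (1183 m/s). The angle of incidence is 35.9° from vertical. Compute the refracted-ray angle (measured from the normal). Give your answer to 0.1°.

8.0°

Snell's law: sin θ₂ = (V₂/V₁)·sin θ₁ = (1183/4967)·sin 35.9° = 0.1397.
θ₂ = sin⁻¹(0.1397) = 8.03° (from vertical).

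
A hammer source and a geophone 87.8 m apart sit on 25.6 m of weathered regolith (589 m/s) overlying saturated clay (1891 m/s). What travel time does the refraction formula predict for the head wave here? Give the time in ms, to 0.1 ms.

t = x/V₂ + 2h·√(V₂²−V₁²)/(V₁V₂).
√(V₂²−V₁²) = √(1891²−589²) = 1796.9 m/s; delay term = 2·25.6·1796.9/(589·1891) = 0.08260 s.
t = 87.8/1891 + 0.08260 = 0.12903 s.

129.0 ms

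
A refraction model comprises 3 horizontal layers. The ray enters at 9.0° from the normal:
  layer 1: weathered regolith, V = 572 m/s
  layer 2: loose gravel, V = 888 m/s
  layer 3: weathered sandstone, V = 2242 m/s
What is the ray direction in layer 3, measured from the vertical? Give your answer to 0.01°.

37.82°

Ray parameter p = sin 9.0° / 572 = 2.7349e-04 s/m.
sin θ_3 = p·V_3 = 2.7349e-04 × 2242 = 0.6132.
θ_3 = 37.82° from the vertical.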